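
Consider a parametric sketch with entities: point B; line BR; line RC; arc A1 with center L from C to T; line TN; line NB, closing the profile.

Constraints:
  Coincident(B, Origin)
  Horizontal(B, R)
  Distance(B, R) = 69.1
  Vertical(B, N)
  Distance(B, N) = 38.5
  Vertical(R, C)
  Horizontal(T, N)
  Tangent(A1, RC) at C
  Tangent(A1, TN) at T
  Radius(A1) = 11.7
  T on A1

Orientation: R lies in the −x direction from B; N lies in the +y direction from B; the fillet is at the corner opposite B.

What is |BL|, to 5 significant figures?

63.348

B is at the origin; B and R share the same y with |BR| = 69.1 and R on the −x side, so R = (-69.100, 0.0000). BN is vertical with |BN| = 38.5 and N on the +y side, so N = (0.0000, 38.500). The virtual corner opposite B is at (-69.100, 38.500). Since A1 is tangent to RC there, LC ⟂ RC and since A1 is tangent to TN there, LT ⟂ TN, with radius 11.7, so the center L sits 11.7 in from both sides at L = (-57.400, 26.800). Then |BL| = |L − B| = 63.348.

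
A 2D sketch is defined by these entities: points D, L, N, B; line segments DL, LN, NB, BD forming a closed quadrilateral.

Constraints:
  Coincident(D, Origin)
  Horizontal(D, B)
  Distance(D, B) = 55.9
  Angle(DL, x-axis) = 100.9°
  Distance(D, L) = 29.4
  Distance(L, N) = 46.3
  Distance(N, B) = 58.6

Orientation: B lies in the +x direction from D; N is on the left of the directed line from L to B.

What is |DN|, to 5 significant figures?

63.488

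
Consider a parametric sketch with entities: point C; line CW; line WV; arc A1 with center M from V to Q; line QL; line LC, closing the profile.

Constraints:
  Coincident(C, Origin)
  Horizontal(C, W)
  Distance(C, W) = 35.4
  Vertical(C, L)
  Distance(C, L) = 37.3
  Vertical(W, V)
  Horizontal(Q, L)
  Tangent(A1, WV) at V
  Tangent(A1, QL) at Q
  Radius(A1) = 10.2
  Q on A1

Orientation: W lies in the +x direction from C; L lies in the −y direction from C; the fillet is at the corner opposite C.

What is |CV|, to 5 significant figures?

44.582

C is at the origin; C and W share the same y with |CW| = 35.4 and W on the +x side, so W = (35.400, 0.0000). C and L share the same x with |CL| = 37.3 and L on the −y side, so L = (0.0000, -37.300). The virtual corner opposite C is at (35.400, -37.300). Tangency of A1 to WV means the radius MV is perpendicular to WV and A1 meets QL tangentially, so MQ is at right angles to QL, with radius 10.2, so the center M sits 10.2 in from both sides at M = (25.200, -27.100). That places the tangent points at V = (35.400, -27.100) on WV and Q = (25.200, -37.300) on QL. Then |CV| = |V − C| = 44.582.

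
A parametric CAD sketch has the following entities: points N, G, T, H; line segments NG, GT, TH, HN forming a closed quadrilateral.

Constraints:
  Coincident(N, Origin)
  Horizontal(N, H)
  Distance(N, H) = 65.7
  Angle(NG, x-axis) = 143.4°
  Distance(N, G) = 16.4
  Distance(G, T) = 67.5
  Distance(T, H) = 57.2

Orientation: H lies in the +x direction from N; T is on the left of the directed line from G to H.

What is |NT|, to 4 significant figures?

65.05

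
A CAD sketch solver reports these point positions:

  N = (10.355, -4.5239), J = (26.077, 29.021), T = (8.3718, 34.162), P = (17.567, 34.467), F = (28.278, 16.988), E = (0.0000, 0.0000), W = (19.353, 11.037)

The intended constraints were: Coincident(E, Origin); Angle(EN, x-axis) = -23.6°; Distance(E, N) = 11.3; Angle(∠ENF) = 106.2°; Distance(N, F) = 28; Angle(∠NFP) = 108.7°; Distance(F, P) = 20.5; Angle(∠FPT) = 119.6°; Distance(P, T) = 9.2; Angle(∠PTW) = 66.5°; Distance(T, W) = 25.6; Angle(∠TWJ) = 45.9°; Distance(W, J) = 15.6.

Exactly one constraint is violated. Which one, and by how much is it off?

Distance(W, J) = 15.6 — off by 3.60.

E = (0.00, 0.00) ✓; EN at -23.60° ✓; |EN| = 11.30 ✓; ∠ENF = 106.2° ✓; |NF| = 28.00 ✓; ∠NFP = 108.7° ✓; |FP| = 20.50 ✓; ∠FPT = 119.6° ✓; |PT| = 9.200 ✓; ∠PTW = 66.50° ✓; |TW| = 25.60 ✓; ∠TWJ = 45.90° ✓; |WJ| = 19.20 ✗.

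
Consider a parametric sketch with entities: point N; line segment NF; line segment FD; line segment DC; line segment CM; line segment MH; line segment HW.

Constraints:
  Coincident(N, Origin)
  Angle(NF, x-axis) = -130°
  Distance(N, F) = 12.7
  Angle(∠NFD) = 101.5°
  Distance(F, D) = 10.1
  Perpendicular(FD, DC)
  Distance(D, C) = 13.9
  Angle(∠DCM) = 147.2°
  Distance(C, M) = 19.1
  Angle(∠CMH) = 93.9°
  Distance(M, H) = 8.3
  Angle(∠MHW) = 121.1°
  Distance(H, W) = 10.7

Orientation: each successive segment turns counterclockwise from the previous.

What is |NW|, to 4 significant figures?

6.078

∠CMH = 93.9° gives MH at 157.4° from the x-axis; with |MH| = 8.3, H = (7.463, 12.30). ∠MHW = 121.1° gives HW at -143.7° from the x-axis; with |HW| = 10.7, W = (-1.160, 5.967). Then |NW| = |W − N| = 6.078.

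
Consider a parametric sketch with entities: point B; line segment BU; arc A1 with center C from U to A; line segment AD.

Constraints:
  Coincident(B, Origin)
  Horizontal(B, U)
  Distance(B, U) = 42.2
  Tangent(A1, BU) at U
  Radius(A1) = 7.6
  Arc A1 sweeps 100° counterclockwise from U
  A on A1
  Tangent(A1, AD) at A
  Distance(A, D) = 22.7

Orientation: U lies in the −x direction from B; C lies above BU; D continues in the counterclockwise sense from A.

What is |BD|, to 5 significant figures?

49.724

B is at the origin; BU is horizontal with |BU| = 42.2 and U on the −x side, so U = (-42.200, 0.0000). A1 meets BU tangentially, so CU is at right angles to BU, so C = U + (0, 7.6) = (-42.200, 7.6000). On A1, U sits at bearing -90° from C; a 100° counterclockwise sweep puts A at bearing 10°, so A = C + 7.6·(cos 10°, sin 10°) = (-34.715, 8.9197). The tangent condition forces CA to be normal to AD, so AD runs along (−sin 10°, cos 10°); with |AD| = 22.7, D = (-38.657, 31.275). Then |BD| = |D − B| = 49.724.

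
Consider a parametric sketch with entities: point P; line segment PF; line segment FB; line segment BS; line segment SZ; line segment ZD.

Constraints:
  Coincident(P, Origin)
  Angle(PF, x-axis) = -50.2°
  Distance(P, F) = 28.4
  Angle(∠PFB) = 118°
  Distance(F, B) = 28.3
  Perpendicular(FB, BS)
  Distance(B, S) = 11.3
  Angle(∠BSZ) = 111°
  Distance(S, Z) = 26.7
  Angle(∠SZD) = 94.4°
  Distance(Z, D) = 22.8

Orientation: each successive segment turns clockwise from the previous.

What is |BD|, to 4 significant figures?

34.71

P is at the origin; PF runs at -50.2° with length 28.4, so F = (18.18, -21.82). ∠PFB = 118.0° gives FB at -112.2° from the x-axis; with |FB| = 28.3, B = (7.486, -48.02). FB ⟂ BS, so BS runs at 157.8°; with |BS| = 11.3, S = (-2.976, -43.75). ∠BSZ = 111.0° gives SZ at 88.80° from the x-axis; with |SZ| = 26.7, Z = (-2.417, -17.06). ∠SZD = 94.4° gives ZD at 3.200° from the x-axis; with |ZD| = 22.8, D = (20.35, -15.78). Then |BD| = |D − B| = 34.71.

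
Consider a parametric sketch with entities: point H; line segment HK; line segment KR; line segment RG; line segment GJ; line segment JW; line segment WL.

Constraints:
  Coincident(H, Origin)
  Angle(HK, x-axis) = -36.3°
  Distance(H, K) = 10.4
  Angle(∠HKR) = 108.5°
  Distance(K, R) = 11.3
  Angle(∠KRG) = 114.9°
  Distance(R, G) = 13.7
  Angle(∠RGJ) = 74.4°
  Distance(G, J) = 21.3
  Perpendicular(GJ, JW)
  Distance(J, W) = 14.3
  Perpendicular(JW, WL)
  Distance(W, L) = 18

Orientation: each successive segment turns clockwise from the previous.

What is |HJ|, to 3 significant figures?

6.04

H is at the origin; HK runs at -36.3° with length 10.4, so K = (8.38, -6.16). ∠HKR = 108.5° gives KR at -108° from the x-axis; with |KR| = 11.3, R = (4.93, -16.9). ∠KRG = 114.9° gives RG at -173° from the x-axis; with |RG| = 13.7, G = (-8.67, -18.6). ∠RGJ = 74.4° gives GJ at 81.5° from the x-axis; with |GJ| = 21.3, J = (-5.52, 2.46). Then |HJ| = |J − H| = 6.04.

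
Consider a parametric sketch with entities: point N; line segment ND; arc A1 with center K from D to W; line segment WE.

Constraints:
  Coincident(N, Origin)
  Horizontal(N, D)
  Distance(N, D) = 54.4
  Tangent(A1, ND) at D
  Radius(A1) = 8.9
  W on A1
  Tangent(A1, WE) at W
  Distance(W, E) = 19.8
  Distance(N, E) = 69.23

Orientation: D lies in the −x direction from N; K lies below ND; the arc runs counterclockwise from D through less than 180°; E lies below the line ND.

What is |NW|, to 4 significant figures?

63.94

N is at the origin; N and D share the same y with |ND| = 54.4 and D on the −x side, so D = (-54.40, 0.000). The tangent condition forces KD to be normal to ND, so K = D + (0, -8.9) = (-54.40, -8.900). Since KW ⟂ WE (tangency), |KE| = √(8.9² + 19.8²) = 21.71 regardless of where W sits on A1. So E lies on both circle(N, 69.23) and circle(K, 21.71); the below-ND intersection is E = (-62.93, -28.86). W is the foot of the tangent from E: W = (-63.30, -9.067).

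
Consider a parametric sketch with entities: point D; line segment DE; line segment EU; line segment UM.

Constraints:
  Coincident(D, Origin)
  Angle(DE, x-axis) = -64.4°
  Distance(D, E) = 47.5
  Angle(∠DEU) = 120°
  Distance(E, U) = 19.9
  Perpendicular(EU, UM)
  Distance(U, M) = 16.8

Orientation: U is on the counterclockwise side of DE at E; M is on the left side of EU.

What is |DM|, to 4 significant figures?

49.98

D is at the origin; DE runs at -64.4° with length 47.5, so E = 47.5·(cos -64.4°, sin -64.4°) = (20.52, -42.84). ∠DEU = 120.0°, so EU runs at -64.4° + (180° − 120.0°) = -4.400° from the x-axis; with |EU| = 19.9, U = E + 19.9·(cos -4.400°, sin -4.400°) = (40.37, -44.36). EU is perpendicular to UM; with |UM| = 16.8 on the left of EU, M = U + 16.8·(0.07672, 0.9971) = (41.65, -27.61). Then |DM| = |M − D| = 49.98.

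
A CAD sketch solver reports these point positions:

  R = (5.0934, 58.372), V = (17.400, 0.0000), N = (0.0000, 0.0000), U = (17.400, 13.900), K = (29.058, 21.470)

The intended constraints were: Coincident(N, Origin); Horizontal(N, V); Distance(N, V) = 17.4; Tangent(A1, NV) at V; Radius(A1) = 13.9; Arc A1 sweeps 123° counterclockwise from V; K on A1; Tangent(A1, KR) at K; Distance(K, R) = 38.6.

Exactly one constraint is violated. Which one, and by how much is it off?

Distance(K, R) = 38.6 — off by 5.40.

N = (0.00, 0.00) ✓; N.y = 0.00, V.y = 0.00 ✓; |NV| = 17.40 ✓; ∠(UV, VN) = 90.00° ✓; |UV| = 13.90 ✓; bearing(U→K) − bearing(U→V) = 123.0° ✓; |UK| = 13.90 ✓; ∠(UK, KR) = 90.00° ✓; |KR| = 44.00 ✗.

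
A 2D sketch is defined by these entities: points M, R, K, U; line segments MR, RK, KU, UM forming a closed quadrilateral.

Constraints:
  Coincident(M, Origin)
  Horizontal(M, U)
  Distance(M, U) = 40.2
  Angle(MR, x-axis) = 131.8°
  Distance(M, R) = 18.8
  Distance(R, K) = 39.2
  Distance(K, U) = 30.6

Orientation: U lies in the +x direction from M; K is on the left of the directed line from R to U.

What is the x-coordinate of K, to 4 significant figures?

24.67

Checks: |RK| = 39.20 ✓; |KU| = 30.60 ✓.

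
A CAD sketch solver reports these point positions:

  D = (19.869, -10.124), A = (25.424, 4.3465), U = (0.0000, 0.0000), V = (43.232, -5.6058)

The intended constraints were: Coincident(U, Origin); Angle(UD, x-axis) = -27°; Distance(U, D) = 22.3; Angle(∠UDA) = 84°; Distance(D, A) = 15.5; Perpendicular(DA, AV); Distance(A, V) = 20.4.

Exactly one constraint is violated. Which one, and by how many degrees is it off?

Perpendicular(DA, AV) — off by 8.20°.

U = (0.00, 0.00) ✓; UD at -27.00° ✓; |UD| = 22.30 ✓; ∠UDA = 84.00° ✓; |DA| = 15.50 ✓; ∠(DA, AV) = 98.20° ✗; |AV| = 20.40 ✓.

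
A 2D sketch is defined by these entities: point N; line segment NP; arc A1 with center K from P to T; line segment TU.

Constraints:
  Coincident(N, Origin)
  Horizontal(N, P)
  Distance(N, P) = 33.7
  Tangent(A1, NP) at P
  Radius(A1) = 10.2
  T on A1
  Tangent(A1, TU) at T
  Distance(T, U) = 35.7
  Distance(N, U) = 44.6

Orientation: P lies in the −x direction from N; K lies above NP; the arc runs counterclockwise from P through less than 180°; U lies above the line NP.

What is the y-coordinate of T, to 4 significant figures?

7.592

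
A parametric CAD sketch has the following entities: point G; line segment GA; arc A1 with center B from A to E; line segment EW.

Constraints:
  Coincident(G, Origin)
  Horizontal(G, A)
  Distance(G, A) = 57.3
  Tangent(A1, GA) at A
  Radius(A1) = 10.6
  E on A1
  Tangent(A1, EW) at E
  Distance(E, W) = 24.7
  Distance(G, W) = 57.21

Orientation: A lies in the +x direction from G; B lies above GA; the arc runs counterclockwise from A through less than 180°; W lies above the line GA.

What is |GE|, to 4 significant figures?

66.86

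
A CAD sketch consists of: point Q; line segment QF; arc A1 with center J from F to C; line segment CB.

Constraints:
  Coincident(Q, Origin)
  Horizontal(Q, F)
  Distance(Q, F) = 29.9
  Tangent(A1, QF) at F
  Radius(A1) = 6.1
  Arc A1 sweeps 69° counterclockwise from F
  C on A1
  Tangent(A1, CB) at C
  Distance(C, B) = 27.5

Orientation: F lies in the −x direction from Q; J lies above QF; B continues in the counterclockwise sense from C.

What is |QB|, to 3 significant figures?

32.9

Q is at the origin; QF is horizontal with |QF| = 29.9 and F on the −x side, so F = (-29.9, 0.00). Since A1 is tangent to QF there, JF ⟂ QF, so J = F + (0, 6.1) = (-29.9, 6.10). On A1, F sits at bearing -90° from J; a 69° counterclockwise sweep puts C at bearing -21°, so C = J + 6.1·(cos -21°, sin -21°) = (-24.2, 3.91). A1 meets CB tangentially, so JC is at right angles to CB, so CB runs along (−sin -21°, cos -21°); with |CB| = 27.5, B = (-14.4, 29.6). Then |QB| = |B − Q| = 32.9.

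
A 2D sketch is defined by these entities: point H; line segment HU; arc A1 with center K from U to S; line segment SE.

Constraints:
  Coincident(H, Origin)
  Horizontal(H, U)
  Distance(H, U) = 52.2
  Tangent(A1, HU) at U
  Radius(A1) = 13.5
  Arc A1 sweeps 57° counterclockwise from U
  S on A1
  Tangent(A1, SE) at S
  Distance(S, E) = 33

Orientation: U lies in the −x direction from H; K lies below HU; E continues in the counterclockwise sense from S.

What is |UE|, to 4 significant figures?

44.75

On A1, U sits at bearing 90° from K; a 57° counterclockwise sweep puts S at bearing 147°, so S = K + 13.5·(cos 147°, sin 147°) = (-63.52, -6.147). The tangent condition forces KS to be normal to SE, so SE runs along (−sin 147°, cos 147°); with |SE| = 33.0, E = (-81.50, -33.82). Then |UE| = |E − U| = 44.75.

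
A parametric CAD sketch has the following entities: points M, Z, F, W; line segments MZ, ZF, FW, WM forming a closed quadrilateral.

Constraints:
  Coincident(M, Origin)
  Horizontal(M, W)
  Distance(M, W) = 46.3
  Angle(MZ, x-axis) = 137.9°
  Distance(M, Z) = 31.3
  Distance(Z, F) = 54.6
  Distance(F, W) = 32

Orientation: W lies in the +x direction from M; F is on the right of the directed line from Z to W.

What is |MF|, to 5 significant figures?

23.313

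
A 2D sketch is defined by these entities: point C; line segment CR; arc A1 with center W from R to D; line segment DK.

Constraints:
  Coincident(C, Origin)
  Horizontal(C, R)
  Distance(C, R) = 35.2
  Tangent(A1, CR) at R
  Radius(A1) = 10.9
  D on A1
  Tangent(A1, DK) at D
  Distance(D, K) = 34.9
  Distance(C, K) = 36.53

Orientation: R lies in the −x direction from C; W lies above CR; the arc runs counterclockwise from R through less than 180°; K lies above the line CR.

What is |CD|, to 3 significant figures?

26.3

Checks: |CR| = 35.20 ✓; |WD| = 10.90 ✓; ∠(WD, DK) = 90.00° ✓; |DK| = 34.90 ✓; |CK| = 36.53 ✓.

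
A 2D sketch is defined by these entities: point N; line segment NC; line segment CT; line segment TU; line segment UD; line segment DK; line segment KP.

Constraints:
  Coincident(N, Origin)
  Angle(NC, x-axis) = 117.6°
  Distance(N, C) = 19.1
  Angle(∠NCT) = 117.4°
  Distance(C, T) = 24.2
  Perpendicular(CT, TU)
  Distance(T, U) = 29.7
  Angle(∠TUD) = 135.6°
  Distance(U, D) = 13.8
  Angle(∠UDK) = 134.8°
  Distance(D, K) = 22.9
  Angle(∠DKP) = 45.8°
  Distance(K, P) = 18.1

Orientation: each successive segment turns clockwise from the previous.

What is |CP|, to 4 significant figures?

26.98

∠UDK = 134.8° gives DK at -124.6° from the x-axis; with |DK| = 22.9, K = (18.90, -12.70). ∠DKP = 45.8° gives KP at 101.2° from the x-axis; with |KP| = 18.1, P = (15.38, 5.056). Then |CP| = |P − C| = 26.98.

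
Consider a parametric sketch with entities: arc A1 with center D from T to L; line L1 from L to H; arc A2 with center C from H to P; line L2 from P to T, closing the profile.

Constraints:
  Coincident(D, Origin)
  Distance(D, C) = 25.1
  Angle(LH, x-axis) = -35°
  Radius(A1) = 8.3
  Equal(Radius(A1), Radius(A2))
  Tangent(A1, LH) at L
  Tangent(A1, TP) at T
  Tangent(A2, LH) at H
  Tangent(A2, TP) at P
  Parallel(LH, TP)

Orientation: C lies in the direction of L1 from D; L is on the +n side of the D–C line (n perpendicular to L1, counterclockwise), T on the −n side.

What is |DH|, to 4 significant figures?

26.44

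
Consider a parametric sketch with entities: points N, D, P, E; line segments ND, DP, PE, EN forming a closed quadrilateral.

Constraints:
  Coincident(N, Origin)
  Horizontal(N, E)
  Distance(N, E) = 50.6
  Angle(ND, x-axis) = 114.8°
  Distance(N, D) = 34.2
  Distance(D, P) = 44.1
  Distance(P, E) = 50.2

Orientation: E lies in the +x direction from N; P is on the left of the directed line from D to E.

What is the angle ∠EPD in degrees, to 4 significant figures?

99.32°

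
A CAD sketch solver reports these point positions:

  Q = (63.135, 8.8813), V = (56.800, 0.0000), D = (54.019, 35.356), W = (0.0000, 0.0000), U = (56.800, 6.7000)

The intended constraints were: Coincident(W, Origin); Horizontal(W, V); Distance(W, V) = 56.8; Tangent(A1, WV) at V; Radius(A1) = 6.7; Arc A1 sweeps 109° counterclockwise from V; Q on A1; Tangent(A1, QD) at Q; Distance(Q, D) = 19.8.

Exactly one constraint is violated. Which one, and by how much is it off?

Distance(Q, D) = 19.8 — off by 8.20.

W = (0.00, 0.00) ✓; W.y = 0.00, V.y = 0.00 ✓; |WV| = 56.80 ✓; ∠(UV, VW) = 90.00° ✓; |UV| = 6.700 ✓; bearing(U→Q) − bearing(U→V) = 109.0° ✓; |UQ| = 6.700 ✓; ∠(UQ, QD) = 90.00° ✓; |QD| = 28.00 ✗.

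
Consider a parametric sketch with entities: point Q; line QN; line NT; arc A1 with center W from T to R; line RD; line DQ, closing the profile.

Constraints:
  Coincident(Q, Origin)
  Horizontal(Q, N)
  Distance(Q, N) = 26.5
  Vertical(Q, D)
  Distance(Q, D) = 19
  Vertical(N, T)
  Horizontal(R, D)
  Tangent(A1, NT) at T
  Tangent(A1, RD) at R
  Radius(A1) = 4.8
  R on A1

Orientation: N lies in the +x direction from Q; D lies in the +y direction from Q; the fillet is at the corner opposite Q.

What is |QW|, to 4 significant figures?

25.93

Q and D share the same x with |QD| = 19.0 and D on the +y side, so D = (0.000, 19.00). The virtual corner opposite Q is at (26.50, 19.00). Tangency of A1 to NT means the radius WT is perpendicular to NT and A1 meets RD tangentially, so WR is at right angles to RD, with radius 4.8, so the center W sits 4.8 in from both sides at W = (21.70, 14.20). Then |QW| = |W − Q| = 25.93.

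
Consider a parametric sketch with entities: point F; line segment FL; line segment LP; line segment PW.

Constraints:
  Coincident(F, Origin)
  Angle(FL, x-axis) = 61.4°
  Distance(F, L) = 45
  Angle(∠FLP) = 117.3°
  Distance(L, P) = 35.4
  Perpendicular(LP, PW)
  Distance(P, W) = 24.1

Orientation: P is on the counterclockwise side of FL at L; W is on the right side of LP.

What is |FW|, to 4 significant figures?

85.13

∠FLP = 117.3°, so LP runs at 61.4° + (180° − 117.3°) = 124.1° from the x-axis; with |LP| = 35.4, P = L + 35.4·(cos 124.1°, sin 124.1°) = (1.695, 68.82). The perpendicularity gives PW at right angles to LP; with |PW| = 24.1 on the right of LP, W = P + 24.1·(0.8281, 0.5606) = (21.65, 82.33). Then |FW| = |W − F| = 85.13.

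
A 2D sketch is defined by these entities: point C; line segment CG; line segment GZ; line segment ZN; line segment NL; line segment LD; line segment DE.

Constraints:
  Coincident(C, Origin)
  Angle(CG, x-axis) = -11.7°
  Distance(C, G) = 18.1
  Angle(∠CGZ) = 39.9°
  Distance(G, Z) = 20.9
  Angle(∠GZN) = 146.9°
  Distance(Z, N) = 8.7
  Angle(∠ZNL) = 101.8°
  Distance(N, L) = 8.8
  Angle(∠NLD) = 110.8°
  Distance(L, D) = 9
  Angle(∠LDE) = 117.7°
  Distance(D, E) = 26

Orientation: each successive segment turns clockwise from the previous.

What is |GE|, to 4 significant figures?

11.05

∠NLD = 110.8° gives LD at 27.70° from the x-axis; with |LD| = 9.0, D = (-2.452, 0.1162). ∠LDE = 117.7° gives DE at -34.60° from the x-axis; with |DE| = 26.0, E = (18.95, -14.65). Then |GE| = |E − G| = 11.05.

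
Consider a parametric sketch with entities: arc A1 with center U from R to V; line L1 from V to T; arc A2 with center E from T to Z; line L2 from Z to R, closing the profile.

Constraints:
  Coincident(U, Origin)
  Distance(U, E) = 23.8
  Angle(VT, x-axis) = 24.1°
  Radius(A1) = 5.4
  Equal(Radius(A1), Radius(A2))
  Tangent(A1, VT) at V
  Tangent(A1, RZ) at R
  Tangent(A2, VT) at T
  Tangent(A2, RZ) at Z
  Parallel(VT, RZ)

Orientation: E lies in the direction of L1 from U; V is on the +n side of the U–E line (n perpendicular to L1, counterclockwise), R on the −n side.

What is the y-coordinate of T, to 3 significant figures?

14.6

Tangency of A1 to both parallel lines with radius 5.4 puts V and R at U ± 5.4·n: V = (-2.20, 4.93), R = (2.20, -4.93). Equal radii place T and Z the same way about E: T = E + 5.4·n = (19.5, 14.6), Z = E − 5.4·n = (23.9, 4.79). So T.y = 14.6.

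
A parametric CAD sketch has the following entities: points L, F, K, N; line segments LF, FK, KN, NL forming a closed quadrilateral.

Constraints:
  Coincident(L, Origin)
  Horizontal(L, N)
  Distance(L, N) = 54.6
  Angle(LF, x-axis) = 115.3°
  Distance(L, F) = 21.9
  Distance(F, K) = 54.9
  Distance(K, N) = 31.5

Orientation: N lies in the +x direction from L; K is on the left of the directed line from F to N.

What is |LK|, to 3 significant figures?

53.7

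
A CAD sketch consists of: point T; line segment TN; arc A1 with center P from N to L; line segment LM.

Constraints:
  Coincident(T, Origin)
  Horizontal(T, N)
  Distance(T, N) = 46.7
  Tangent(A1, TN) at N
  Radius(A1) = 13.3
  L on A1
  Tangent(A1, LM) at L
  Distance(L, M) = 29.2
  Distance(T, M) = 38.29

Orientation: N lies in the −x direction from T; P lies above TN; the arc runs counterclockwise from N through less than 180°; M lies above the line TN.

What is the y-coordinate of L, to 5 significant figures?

6.7562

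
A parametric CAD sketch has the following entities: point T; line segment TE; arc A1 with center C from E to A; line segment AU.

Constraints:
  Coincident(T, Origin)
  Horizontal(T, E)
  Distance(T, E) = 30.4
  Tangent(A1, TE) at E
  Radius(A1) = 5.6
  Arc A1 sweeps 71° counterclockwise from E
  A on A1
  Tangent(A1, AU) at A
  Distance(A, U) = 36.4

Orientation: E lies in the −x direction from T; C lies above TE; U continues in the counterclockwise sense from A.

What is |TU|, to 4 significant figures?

40.43

On A1, E sits at bearing -90° from C; a 71° counterclockwise sweep puts A at bearing -19°, so A = C + 5.6·(cos -19°, sin -19°) = (-25.11, 3.777). A1 meets AU tangentially, so CA is at right angles to AU, so AU runs along (−sin -19°, cos -19°); with |AU| = 36.4, U = (-13.25, 38.19). Then |TU| = |U − T| = 40.43.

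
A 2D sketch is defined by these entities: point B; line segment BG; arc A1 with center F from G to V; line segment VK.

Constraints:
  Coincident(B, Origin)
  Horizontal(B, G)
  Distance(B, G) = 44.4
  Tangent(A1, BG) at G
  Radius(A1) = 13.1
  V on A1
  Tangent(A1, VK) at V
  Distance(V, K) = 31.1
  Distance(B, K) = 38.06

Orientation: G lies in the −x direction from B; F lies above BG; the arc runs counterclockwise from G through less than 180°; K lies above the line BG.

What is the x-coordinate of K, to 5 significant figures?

-17.676

B is at the origin; B and G share the same y with |BG| = 44.4 and G on the −x side, so G = (-44.400, 0.0000). The tangent condition forces FG to be normal to BG, so F = G + (0, 13.1) = (-44.400, 13.100). Since FV ⟂ VK (tangency), |FK| = √(13.1² + 31.1²) = 33.746 regardless of where V sits on A1. So K lies on both circle(B, 38.06) and circle(F, 33.746); the above-BG intersection is K = (-17.676, 33.707). V is the foot of the tangent from K: V = (-33.001, 6.6447).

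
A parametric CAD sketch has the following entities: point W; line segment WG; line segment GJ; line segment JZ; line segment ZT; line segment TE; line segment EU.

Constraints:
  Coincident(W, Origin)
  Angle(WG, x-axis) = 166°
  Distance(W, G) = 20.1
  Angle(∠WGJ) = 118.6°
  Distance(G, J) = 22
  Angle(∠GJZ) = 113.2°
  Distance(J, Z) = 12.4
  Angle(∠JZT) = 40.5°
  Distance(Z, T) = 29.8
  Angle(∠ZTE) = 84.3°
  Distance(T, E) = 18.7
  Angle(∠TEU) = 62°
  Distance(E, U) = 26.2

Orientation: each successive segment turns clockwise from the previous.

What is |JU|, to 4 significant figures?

5.162

W is at the origin; WG runs at 166.0° with length 20.1, so G = (-19.50, 4.863). ∠WGJ = 118.6° gives GJ at 104.6° from the x-axis; with |GJ| = 22.0, J = (-25.05, 26.15). ∠GJZ = 113.2° gives JZ at 37.80° from the x-axis; with |JZ| = 12.4, Z = (-15.25, 33.75). ∠JZT = 40.5° gives ZT at -101.7° from the x-axis; with |ZT| = 29.8, T = (-21.29, 4.571). ∠ZTE = 84.3° gives TE at 162.6° from the x-axis; with |TE| = 18.7, E = (-39.14, 10.16). ∠TEU = 62.0° gives EU at 44.60° from the x-axis; with |EU| = 26.2, U = (-20.48, 28.56). Then |JU| = |U − J| = 5.162.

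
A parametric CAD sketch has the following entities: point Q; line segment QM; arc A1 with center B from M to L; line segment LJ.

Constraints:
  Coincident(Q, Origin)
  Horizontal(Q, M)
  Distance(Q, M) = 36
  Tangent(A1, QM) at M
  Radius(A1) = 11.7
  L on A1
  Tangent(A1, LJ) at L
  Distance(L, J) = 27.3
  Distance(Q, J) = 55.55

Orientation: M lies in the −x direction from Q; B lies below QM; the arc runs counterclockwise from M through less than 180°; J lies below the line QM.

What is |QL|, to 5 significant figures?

49.540

Q is at the origin; Q and M share the same y with |QM| = 36.0 and M on the −x side, so M = (-36.000, 0.0000). The tangent condition forces BM to be normal to QM, so B = M + (0, -11.7) = (-36.000, -11.700). Since BL ⟂ LJ (tangency), |BJ| = √(11.7² + 27.3²) = 29.702 regardless of where L sits on A1. So J lies on both circle(Q, 55.55) and circle(B, 29.702); the below-QM intersection is J = (-37.058, -41.383). L is the foot of the tangent from J: L = (-46.911, -15.923).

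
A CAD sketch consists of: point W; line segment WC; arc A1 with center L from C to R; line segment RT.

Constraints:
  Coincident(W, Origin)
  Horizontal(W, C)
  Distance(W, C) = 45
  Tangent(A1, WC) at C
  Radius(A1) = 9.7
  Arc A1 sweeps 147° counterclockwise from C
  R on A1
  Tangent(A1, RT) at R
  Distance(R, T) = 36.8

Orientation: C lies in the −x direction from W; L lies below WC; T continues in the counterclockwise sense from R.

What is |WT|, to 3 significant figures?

42.6

W is at the origin; W and C share the same y with |WC| = 45.0 and C on the −x side, so C = (-45.0, 0.00). The tangent condition forces LC to be normal to WC, so L = C + (0, -9.7) = (-45.0, -9.70). On A1, C sits at bearing 90° from L; a 147° counterclockwise sweep puts R at bearing 237°, so R = L + 9.7·(cos 237°, sin 237°) = (-50.3, -17.8). A1 meets RT tangentially, so LR is at right angles to RT, so RT runs along (−sin 237°, cos 237°); with |RT| = 36.8, T = (-19.4, -37.9). Then |WT| = |T − W| = 42.6.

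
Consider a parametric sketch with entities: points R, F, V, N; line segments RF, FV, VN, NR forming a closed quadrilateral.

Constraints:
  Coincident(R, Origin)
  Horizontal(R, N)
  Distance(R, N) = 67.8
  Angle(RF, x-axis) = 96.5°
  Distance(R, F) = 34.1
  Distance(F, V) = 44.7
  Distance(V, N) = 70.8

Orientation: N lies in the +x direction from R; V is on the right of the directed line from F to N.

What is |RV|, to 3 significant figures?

11.0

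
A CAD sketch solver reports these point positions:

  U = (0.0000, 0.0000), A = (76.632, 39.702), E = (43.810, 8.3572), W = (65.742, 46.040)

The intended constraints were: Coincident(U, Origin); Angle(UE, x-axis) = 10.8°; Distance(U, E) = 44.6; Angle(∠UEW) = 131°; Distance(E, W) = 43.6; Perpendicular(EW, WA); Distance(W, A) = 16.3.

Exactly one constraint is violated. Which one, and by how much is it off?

Distance(W, A) = 16.3 — off by 3.70.

U = (0.00, 0.00) ✓; UE at 10.80° ✓; |UE| = 44.60 ✓; ∠UEW = 131.0° ✓; |EW| = 43.60 ✓; ∠(EW, WA) = 90.00° ✓; |WA| = 12.60 ✗.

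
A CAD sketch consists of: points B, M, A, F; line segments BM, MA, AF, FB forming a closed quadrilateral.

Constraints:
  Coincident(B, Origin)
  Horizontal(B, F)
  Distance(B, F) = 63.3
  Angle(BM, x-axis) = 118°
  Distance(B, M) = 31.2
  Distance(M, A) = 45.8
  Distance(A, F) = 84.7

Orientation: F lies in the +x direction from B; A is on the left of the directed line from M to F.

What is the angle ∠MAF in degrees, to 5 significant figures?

71.693°

Checks: BM at 118.0° ✓; |MA| = 45.80 ✓; |AF| = 84.70 ✓.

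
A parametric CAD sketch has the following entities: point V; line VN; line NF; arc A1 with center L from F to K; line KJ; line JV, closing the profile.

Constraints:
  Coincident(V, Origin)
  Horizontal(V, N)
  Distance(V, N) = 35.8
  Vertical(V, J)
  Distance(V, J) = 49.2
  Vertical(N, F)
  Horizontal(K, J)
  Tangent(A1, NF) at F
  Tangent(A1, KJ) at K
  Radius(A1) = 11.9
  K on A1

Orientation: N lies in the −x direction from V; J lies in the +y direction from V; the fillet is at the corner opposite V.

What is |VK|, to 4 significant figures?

54.70

V is at the origin; V and N share the same y with |VN| = 35.8 and N on the −x side, so N = (-35.80, 0.000). V and J share the same x with |VJ| = 49.2 and J on the +y side, so J = (0.000, 49.20). The virtual corner opposite V is at (-35.80, 49.20). Tangency of A1 to NF means the radius LF is perpendicular to NF and tangency of A1 to KJ means the radius LK is perpendicular to KJ, with radius 11.9, so the center L sits 11.9 in from both sides at L = (-23.90, 37.30). That places the tangent points at F = (-35.80, 37.30) on NF and K = (-23.90, 49.20) on KJ. Then |VK| = |K − V| = 54.70.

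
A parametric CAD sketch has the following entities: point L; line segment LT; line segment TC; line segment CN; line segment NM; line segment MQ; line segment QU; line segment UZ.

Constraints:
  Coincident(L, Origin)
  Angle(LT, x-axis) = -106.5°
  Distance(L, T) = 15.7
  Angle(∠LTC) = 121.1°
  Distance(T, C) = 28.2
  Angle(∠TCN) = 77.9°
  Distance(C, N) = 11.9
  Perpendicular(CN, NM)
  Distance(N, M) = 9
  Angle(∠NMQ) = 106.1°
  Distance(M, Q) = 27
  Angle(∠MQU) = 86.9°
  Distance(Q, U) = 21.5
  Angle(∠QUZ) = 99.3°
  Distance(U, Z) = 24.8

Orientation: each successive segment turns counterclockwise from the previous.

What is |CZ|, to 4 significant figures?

14.46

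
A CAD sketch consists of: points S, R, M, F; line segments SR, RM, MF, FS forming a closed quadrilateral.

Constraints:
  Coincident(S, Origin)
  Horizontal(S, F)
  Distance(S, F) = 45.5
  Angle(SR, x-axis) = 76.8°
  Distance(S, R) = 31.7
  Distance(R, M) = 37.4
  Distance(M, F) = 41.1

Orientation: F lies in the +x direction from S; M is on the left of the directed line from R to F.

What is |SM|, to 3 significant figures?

59.6

Checks: |RM| = 37.40 ✓; |MF| = 41.10 ✓.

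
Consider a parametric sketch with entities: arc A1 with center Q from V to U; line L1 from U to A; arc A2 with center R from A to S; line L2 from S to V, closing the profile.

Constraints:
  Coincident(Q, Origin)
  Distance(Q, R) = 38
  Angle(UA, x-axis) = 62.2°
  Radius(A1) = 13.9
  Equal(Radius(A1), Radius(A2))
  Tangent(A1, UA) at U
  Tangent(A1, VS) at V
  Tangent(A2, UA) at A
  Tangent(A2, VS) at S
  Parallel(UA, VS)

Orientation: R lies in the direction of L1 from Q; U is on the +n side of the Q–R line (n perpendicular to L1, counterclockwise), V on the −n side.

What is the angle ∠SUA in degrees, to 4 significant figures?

36.19°

The slot axis is L1's direction at 62.2°, so u = (cos 62.2°, sin 62.2°) = (0.4664, 0.8846) and n = (−sin 62.2°, cos 62.2°) = (-0.8846, 0.4664). Q is at the origin and R lies 38.0 along u from Q, so R = 38.0·u = (17.72, 33.61). Tangency of A1 to both parallel lines with radius 13.9 puts U and V at Q ± 13.9·n: U = (-12.30, 6.483), V = (12.30, -6.483). Equal radii place A and S the same way about R: A = R + 13.9·n = (5.427, 40.10), S = R − 13.9·n = (30.02, 27.13). Then cos ∠SUA = US·UA / (|US||UA|), giving 36.19°.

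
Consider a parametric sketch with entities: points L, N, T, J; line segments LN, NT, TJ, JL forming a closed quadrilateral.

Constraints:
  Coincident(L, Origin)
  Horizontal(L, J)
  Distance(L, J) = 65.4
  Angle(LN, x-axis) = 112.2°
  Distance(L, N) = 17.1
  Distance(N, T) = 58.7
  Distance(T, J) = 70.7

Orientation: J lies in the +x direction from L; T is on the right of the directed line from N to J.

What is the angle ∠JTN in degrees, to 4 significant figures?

68.59°

L is at the origin; L and J share the same y with |LJ| = 65.4 and J in +x, so J = (65.4, 0). LN runs at 112.2° with |LN| = 17.1, so N = (-6.461, 15.83). T is determined by |NT| = 58.7 and |TJ| = 70.7 together: it lies at the intersection of circle(N, 58.7) and circle(J, 70.7). With |NJ| = 73.58, the foot of the radical line on NJ is 26.24 from N and the perpendicular offset is √(58.7² − 26.24²) = 52.51. Taking the right-of-NJ solution: T = (7.868, -41.09).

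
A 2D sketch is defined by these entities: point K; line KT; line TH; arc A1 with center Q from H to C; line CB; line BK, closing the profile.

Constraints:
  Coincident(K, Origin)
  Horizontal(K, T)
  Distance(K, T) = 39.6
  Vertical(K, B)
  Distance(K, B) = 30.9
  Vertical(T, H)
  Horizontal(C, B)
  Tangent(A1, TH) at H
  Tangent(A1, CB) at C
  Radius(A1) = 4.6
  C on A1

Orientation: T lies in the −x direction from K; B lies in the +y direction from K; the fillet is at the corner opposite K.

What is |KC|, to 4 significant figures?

46.69

K is at the origin; K and T share the same y with |KT| = 39.6 and T on the −x side, so T = (-39.60, 0.000). KB is vertical with |KB| = 30.9 and B on the +y side, so B = (0.000, 30.90). The virtual corner opposite K is at (-39.60, 30.90). Since A1 is tangent to TH there, QH ⟂ TH and tangency of A1 to CB means the radius QC is perpendicular to CB, with radius 4.6, so the center Q sits 4.6 in from both sides at Q = (-35.00, 26.30). That places the tangent points at H = (-39.60, 26.30) on TH and C = (-35.00, 30.90) on CB. Then |KC| = |C − K| = 46.69.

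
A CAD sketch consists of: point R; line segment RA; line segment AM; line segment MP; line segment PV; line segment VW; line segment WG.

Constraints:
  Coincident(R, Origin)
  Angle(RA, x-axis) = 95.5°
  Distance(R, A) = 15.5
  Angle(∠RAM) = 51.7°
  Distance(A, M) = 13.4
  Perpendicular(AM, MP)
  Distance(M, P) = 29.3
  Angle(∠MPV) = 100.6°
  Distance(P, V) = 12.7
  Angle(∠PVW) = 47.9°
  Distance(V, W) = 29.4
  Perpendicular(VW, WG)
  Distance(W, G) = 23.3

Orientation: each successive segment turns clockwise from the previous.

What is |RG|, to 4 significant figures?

27.34

R is at the origin; RA runs at 95.5° with length 15.5, so A = (-1.486, 15.43). ∠RAM = 51.7° gives AM at -32.80° from the x-axis; with |AM| = 13.4, M = (9.778, 8.170). The perpendicularity gives MP at right angles to AM, so MP runs at -122.8°; with |MP| = 29.3, P = (-6.094, -16.46). ∠MPV = 100.6° gives PV at 157.8° from the x-axis; with |PV| = 12.7, V = (-17.85, -11.66). ∠PVW = 47.9° gives VW at 25.70° from the x-axis; with |VW| = 29.4, W = (8.639, 1.089). VW ⟂ WG, so WG runs at -64.30°; with |WG| = 23.3, G = (18.74, -19.91). Then |RG| = |G − R| = 27.34.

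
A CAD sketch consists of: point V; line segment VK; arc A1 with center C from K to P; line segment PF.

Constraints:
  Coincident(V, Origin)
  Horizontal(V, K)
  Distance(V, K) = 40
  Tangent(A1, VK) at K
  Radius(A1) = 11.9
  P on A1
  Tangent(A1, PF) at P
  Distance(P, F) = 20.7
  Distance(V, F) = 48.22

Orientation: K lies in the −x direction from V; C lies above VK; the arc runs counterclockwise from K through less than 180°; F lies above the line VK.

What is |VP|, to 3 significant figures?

32.0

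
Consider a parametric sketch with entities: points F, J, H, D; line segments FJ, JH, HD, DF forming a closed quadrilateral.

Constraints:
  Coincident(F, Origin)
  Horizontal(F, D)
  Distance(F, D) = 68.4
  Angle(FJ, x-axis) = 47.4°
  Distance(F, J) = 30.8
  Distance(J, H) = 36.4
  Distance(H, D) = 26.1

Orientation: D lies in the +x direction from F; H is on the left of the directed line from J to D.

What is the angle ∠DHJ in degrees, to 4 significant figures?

113.9°

Checks: F.y = 0.00, D.y = 0.00 ✓; |JH| = 36.40 ✓; |HD| = 26.10 ✓.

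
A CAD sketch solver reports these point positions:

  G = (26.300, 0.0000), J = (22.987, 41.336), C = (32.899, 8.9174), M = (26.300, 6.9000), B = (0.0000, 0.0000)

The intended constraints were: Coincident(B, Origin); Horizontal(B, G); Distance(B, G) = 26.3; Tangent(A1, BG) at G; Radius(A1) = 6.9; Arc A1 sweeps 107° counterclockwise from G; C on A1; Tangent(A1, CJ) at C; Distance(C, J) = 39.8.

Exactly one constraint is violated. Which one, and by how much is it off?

Distance(C, J) = 39.8 — off by 5.90.

B = (0.00, 0.00) ✓; B.y = 0.00, G.y = 0.00 ✓; |BG| = 26.30 ✓; ∠(MG, GB) = 90.00° ✓; |MG| = 6.900 ✓; bearing(M→C) − bearing(M→G) = 107.0° ✓; |MC| = 6.900 ✓; ∠(MC, CJ) = 90.00° ✓; |CJ| = 33.90 ✗.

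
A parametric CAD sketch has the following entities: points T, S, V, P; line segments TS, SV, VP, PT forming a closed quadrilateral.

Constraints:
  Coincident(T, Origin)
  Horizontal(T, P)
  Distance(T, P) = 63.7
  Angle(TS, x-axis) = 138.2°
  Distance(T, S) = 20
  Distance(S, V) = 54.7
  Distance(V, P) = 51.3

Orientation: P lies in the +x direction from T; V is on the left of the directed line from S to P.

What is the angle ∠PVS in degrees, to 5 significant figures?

97.509°

T is at the origin; T and P share the same y with |TP| = 63.7 and P in +x, so P = (63.7, 0). TS runs at 138.2° with |TS| = 20.0, so S = (-14.910, 13.331). V is determined by |SV| = 54.7 and |VP| = 51.3 together: it lies at the intersection of circle(S, 54.7) and circle(P, 51.3). With |SP| = 79.732, the foot of the radical line on SP is 42.126 from S and the perpendicular offset is √(54.7² − 42.126²) = 34.893. Taking the left-of-SP solution: V = (32.457, 40.689).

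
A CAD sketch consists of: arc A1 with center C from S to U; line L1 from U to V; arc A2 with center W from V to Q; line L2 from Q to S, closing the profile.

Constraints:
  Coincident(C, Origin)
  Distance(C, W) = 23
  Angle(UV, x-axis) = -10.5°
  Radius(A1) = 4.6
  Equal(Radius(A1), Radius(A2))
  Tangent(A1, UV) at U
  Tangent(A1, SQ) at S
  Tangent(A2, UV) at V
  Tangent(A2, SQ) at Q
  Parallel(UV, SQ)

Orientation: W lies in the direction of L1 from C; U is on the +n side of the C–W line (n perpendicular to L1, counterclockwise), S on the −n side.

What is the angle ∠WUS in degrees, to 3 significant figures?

78.7°

The slot axis is L1's direction at -10.5°, so u = (cos -10.5°, sin -10.5°) = (0.983, -0.182) and n = (−sin -10.5°, cos -10.5°) = (0.182, 0.983). C is at the origin and W lies 23.0 along u from C, so W = 23.0·u = (22.6, -4.19). Tangency of A1 to both parallel lines with radius 4.6 puts U and S at C ± 4.6·n: U = (0.838, 4.52), S = (-0.838, -4.52). Then cos ∠WUS = UW·US / (|UW||US|), giving 78.7°.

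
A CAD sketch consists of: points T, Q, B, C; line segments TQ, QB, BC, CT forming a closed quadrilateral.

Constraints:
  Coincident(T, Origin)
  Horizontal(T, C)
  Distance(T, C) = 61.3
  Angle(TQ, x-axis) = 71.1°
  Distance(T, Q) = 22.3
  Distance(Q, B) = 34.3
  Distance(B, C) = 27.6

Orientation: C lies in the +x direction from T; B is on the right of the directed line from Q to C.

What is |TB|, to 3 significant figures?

33.7

Checks: |QB| = 34.30 ✓; |BC| = 27.60 ✓.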